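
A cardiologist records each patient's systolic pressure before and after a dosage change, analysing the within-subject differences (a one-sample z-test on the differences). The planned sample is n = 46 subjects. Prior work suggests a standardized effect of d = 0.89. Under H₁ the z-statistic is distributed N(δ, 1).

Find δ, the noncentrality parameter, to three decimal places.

δ ≈ 6.036

δ = d·√n = 0.89 × √46 = 6.0363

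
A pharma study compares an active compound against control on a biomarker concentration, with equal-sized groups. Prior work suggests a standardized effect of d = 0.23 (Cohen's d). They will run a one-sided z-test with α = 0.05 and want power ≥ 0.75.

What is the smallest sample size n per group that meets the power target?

n = 204 per group

For power 0.75 need Φ(δ − z_{0.05}) = 0.75, so δ = z_{0.05} + z_{0.25} = 1.645 + 0.674 = 2.319.
δ = d·√(n/2) ⇒ n = 2(δ/d)² = 2 × (2.319 / 0.23)² = 203.38.
Rounding up, n = 204 per group.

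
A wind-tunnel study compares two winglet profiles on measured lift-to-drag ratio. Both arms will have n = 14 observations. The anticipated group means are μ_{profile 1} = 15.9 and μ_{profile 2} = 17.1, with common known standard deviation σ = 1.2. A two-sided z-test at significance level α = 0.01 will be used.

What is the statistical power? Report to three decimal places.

Standardized effect: d = |μ_{profile 1} − μ_{profile 2}| / σ = |15.9 − 17.1| / 1.2 = 1.0000
Noncentrality parameter: δ = d·√(n/2) = 1.0000 × √(14/2) = 2.6458
Two-sided α = 0.01 → critical value z_{0.005} = 2.576.
Power = Φ(δ − 2.576) + Φ(−δ − 2.576) = Φ(0.070) + Φ(-5.222) = 0.5279 + 0.0000 = 0.5279.

Power ≈ 0.528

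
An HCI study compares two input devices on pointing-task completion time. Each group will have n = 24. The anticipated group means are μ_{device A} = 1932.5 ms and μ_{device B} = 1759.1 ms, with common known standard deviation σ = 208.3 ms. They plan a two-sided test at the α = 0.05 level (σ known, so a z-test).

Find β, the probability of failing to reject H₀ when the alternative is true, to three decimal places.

Standardized effect: d = |μ_{device A} − μ_{device B}| / σ = |1932.5 − 1759.1| / 208.3 = 0.8325
Noncentrality parameter: δ = d·√(n/2) = 0.8325 × √(24/2) = 2.8837
Two-sided α = 0.05 → critical value z_{0.025} = 1.960.
Power = Φ(δ − 1.960) + Φ(−δ − 1.960) = Φ(0.924) + Φ(-4.844) = 0.8222 + 0.0000 = 0.8222.
Type II error: β = 1 − power = 1 − 0.8222 = 0.1778.

β ≈ 0.178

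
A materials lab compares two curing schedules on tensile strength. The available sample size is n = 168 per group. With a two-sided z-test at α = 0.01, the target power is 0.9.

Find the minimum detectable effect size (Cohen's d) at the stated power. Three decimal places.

d ≈ 0.421

Required noncentrality: δ = z_{0.005} + z_{0.10} = 2.576 + 1.282 = 3.857.
(Lower-tail contribution to power is negligible for δ > 0.)
δ = d·√(n/2) ⇒ d = δ/√(n/2) = 3.857/√(168/2) = 0.4209.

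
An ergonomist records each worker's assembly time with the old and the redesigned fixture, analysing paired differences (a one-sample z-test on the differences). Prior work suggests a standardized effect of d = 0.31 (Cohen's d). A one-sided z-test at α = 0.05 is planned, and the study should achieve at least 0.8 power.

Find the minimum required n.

Set Φ(δ − 1.645) = 0.8; then δ − 1.645 = Φ⁻¹(0.8) = 0.842, giving δ = 2.486.
δ = d·√n ⇒ n = (δ/d)² = (2.486 / 0.31)² = 64.33.
Rounding up, n = 65.

n = 65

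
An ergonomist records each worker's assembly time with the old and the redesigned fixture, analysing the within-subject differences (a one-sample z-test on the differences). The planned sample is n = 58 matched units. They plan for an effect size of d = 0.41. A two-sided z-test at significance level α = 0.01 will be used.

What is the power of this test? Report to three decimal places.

Power ≈ 0.708

Noncentrality parameter: δ = d·√n = 0.41 × √58 = 3.1225
Critical value for a two-sided test at α = 0.01: z_{α/2} = 2.576.
Power = Φ(δ − 2.576) + Φ(−δ − 2.576) = Φ(0.547) + Φ(-5.698) = 0.7077 + 0.0000 = 0.7077.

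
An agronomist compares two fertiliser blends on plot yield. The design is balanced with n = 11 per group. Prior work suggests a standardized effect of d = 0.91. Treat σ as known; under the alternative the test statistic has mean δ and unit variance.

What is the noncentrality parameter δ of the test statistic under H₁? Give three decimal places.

The noncentrality parameter scales effect size by the design's sample-size factor: δ = d·√(n/2) = 0.91 × √(11/2) = 2.1341

δ ≈ 2.134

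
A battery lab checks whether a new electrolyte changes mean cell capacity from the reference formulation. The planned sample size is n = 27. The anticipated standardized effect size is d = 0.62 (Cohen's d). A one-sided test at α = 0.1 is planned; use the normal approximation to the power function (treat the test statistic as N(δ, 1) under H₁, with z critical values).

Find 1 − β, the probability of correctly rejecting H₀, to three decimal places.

Noncentrality parameter: λ = d·√n = 0.62 × √27 = 3.2216
Critical value for a one-sided test at α = 0.1: z_α = 1.282.
Power = P(Z > 1.282 − λ) = Φ(1.940) = 0.9738.

Power ≈ 0.974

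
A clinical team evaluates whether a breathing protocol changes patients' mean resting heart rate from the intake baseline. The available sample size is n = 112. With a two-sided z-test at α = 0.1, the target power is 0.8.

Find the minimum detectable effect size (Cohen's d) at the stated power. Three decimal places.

d ≈ 0.235

Required noncentrality: δ = z_{0.05} + z_{0.20} = 1.645 + 0.842 = 2.486.
(The second rejection-region term Φ(−δ − z_{α/2}) is negligible and dropped.)
δ = d·√n ⇒ d = δ/√n = 2.486/√112 = 0.2349.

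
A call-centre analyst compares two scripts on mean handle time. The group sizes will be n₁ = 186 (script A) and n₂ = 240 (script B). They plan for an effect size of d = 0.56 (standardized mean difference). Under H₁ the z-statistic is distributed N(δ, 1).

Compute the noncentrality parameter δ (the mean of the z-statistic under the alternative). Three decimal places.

δ ≈ 5.733

The noncentrality parameter scales effect size by the design's sample-size factor: δ = d / √(1/n₁ + 1/n₂) = 0.56 / √(1/186 + 1/240) = 5.7325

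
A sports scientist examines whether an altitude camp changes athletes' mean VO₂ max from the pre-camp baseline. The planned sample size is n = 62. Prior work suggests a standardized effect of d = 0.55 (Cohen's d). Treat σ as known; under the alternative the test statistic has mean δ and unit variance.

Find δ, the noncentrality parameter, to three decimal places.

δ ≈ 4.331

The noncentrality parameter scales effect size by the design's sample-size factor: δ = d·√n = 0.55 × √62 = 4.3307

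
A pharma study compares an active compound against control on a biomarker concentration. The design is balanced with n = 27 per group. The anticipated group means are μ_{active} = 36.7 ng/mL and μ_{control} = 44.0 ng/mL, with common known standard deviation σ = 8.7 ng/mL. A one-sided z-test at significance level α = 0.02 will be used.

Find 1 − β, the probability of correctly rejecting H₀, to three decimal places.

Power ≈ 0.848

Standardized effect: d = |μ_{active} − μ_{control}| / σ = |36.7 − 44.0| / 8.7 = 0.8391
Noncentrality parameter: δ = d·√(n/2) = 0.8391 × √(27/2) = 3.0830
One-sided α = 0.02 → critical value z_{0.02} = 2.054.
Power = Φ(δ − 2.054) = Φ(1.029) = 0.8483.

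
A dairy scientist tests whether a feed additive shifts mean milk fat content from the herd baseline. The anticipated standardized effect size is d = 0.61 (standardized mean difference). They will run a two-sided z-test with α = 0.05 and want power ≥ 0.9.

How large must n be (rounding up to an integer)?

n = 29

Set Φ(δ − 1.960) = 0.9; then δ − 1.960 = Φ⁻¹(0.9) = 1.282, giving δ = 3.242.
(Ignoring the negligible lower-tail rejection probability gives the usual closed-form inversion.)
δ = d·√n ⇒ n = (δ/d)² = (3.242 / 0.61)² = 28.24.
Round up to the next whole unit.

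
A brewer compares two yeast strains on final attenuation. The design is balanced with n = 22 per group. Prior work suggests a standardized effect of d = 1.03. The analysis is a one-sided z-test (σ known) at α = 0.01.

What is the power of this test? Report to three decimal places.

Noncentrality parameter: δ = d·√(n/2) = 1.03 × √(22/2) = 3.4161
Critical value for a one-sided test at α = 0.01: z_α = 2.326.
Power = P(Z > 2.326 − δ) = Φ(1.090) = 0.8621.

Power ≈ 0.862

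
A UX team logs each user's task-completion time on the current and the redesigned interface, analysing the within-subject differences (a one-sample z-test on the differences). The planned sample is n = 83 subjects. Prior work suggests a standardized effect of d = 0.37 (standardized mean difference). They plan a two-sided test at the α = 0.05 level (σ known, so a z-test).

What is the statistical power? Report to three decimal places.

Noncentrality parameter: δ = d·√n = 0.37 × √83 = 3.3709
Critical value for a two-sided test at α = 0.05: z_{α/2} = 1.960.
Power = Φ(δ − 1.960) + Φ(−δ − 1.960) = Φ(1.411) + Φ(-5.331) = 0.9209 + 0.0000 = 0.9209.

Power ≈ 0.921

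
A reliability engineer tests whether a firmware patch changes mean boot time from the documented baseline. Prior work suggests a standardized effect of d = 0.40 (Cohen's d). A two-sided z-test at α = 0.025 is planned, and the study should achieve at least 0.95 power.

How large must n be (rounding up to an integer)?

Set Φ(δ − 2.241) = 0.95; then δ − 2.241 = Φ⁻¹(0.95) = 1.645, giving δ = 3.886.
(Ignoring the negligible lower-tail rejection probability gives the usual closed-form inversion.)
δ = d·√n ⇒ n = (δ/d)² = (3.886 / 0.40)² = 94.39.
Rounding up, n = 95.

n = 95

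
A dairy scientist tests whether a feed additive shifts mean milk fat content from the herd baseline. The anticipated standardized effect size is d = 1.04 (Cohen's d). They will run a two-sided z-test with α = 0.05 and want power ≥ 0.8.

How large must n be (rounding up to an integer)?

For power 0.8 need Φ(δ − z_{0.025}) = 0.8, so δ = z_{0.025} + z_{0.20} = 1.960 + 0.842 = 2.802.
(For δ > 0 the lower-tail rejection region contributes negligibly to power, so the one-term inversion is standard.)
δ = d·√n ⇒ n = (δ/d)² = (2.802 / 1.04)² = 7.26.
Round up to the next whole unit.

n = 8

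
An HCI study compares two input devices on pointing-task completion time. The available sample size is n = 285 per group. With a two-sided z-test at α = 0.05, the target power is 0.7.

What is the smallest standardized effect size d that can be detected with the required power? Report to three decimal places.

Need Φ(δ − 1.960) = 0.7, so δ = 1.960 + 0.524 = 2.484.
(The second rejection-region term Φ(−δ − z_{α/2}) is negligible and dropped.)
δ = d·√(n/2) ⇒ d = δ/√(n/2) = 2.484/√(285/2) = 0.2081.

d ≈ 0.208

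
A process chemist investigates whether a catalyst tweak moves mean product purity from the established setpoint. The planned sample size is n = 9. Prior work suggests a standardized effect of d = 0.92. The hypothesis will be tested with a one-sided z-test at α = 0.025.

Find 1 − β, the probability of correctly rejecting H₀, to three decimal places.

Power ≈ 0.788

Noncentrality parameter: δ = d·√n = 0.92 × √9 = 2.7600
One-sided α = 0.025 → critical value z_{0.025} = 1.960.
Power = Φ(δ − 1.960) = Φ(0.800) = 0.7882.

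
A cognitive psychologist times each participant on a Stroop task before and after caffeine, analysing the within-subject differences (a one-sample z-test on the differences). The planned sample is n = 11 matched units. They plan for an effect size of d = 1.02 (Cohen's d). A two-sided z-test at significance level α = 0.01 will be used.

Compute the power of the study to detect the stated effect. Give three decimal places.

Noncentrality parameter: λ = d·√n = 1.02 × √11 = 3.3830
Two-sided α = 0.01 → critical value z_{0.005} = 2.576.
Power = Φ(λ − 2.576) + Φ(−λ − 2.576) = Φ(0.807) + Φ(-5.959) = 0.7902 + 0.0000 = 0.7902.

Power ≈ 0.790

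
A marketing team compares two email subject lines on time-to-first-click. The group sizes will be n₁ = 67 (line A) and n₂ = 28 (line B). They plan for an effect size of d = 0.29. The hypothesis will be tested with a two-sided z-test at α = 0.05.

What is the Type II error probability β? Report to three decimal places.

Noncentrality parameter: δ = d / √(1/n₁ + 1/n₂) = 0.29 / √(1/67 + 1/28) = 1.2887
Critical value for a two-sided test at α = 0.05: z_{α/2} = 1.960.
Power = Φ(δ − 1.960) + Φ(−δ − 1.960) = Φ(-0.671) + Φ(-3.249) = 0.2510 + 0.0006 = 0.2516.
Type II error: β = 1 − power = 1 − 0.2516 = 0.7484.

β ≈ 0.748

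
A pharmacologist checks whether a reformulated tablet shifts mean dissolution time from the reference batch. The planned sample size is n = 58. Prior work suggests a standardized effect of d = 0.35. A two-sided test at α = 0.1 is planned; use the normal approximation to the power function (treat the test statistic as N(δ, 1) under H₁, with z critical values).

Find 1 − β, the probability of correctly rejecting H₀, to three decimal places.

Noncentrality parameter: δ = d·√n = 0.35 × √58 = 2.6655
Critical value for a two-sided test at α = 0.1: z_{α/2} = 1.645.
Power = Φ(δ − 1.645) + Φ(−δ − 1.645) = Φ(1.021) + Φ(-4.310) = 0.8463 + 0.0000 = 0.8463.

Power ≈ 0.846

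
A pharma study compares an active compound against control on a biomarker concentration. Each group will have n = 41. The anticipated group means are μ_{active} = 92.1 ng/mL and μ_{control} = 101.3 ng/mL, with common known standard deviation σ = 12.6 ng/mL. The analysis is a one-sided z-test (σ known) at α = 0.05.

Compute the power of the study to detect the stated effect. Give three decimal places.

Power ≈ 0.952

Standardized effect: d = |μ_{active} − μ_{control}| / σ = |92.1 − 101.3| / 12.6 = 0.7302
Noncentrality parameter: δ = d·√(n/2) = 0.7302 × √(41/2) = 3.3059
One-sided α = 0.05 → critical value z_{0.05} = 1.645.
Power = Φ(δ − 1.645) = Φ(1.661) = 0.9517.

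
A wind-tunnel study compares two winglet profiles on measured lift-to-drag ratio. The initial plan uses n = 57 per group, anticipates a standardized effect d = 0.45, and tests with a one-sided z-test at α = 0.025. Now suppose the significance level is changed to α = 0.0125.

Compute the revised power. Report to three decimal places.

δ = d·√(n/2) = 0.45 × √(57/2) = 2.4023 (unchanged). New critical value: z_{0.0125} = 2.241.
Revised power = Φ(δ − 2.241) = Φ(0.161) = 0.5639.

Power ≈ 0.564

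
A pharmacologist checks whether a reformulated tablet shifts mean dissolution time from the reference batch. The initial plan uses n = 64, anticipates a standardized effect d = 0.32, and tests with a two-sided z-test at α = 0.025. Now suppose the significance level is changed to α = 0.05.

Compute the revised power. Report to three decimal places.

Power ≈ 0.726

δ = d·√n = 0.32 × √64 = 2.5600 (unchanged). New critical value: z_{0.025} = 1.960.
Revised power = Φ(δ − 1.960) + Φ(−δ − 1.960) = Φ(0.600) + Φ(-4.520) = 0.7258 + 0.0000 = 0.7258.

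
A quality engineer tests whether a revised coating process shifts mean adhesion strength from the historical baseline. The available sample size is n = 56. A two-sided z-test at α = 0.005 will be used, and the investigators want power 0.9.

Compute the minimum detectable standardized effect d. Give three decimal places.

d ≈ 0.546

Need Φ(δ − 2.807) = 0.9, so δ = 2.807 + 1.282 = 4.089.
(Lower-tail contribution to power is negligible for δ > 0.)
δ = d·√n ⇒ d = δ/√n = 4.089/√56 = 0.5464.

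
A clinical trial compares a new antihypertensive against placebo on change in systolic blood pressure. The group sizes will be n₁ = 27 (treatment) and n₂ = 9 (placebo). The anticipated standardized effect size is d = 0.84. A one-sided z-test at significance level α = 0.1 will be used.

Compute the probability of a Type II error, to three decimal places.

β ≈ 0.184

Noncentrality parameter: δ = d / √(1/n₁ + 1/n₂) = 0.84 / √(1/27 + 1/9) = 2.1824
Critical value for a one-sided test at α = 0.1: z_α = 1.282.
Power = Φ(δ − 1.282) = Φ(0.901) = 0.8162.
Type II error: β = 1 − power = 1 − 0.8162 = 0.1838.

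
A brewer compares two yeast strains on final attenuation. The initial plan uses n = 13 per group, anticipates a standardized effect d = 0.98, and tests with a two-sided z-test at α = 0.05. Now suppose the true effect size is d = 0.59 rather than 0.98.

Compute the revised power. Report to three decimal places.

Power ≈ 0.325

With d = 0.59: δ = d·√(n/2) = 0.59 × √(13/2) = 1.5042. Critical value z_{0.025} = 1.960.
Revised power = Φ(δ − 1.960) + Φ(−δ − 1.960) = Φ(-0.456) + Φ(-3.464) = 0.3243 + 0.0003 = 0.3245.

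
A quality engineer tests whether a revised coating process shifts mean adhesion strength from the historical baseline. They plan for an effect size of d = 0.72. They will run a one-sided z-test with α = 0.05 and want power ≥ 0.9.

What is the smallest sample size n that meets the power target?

n = 17

Set Φ(δ − 1.645) = 0.9; then δ − 1.645 = Φ⁻¹(0.9) = 1.282, giving δ = 2.926.
δ = d·√n ⇒ n = (δ/d)² = (2.926 / 0.72)² = 16.52.
Rounding up, n = 17.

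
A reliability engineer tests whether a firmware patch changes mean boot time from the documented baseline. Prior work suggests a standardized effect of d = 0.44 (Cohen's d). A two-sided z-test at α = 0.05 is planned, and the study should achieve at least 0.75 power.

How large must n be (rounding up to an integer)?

n = 36

Set Φ(δ − 1.960) = 0.75; then δ − 1.960 = Φ⁻¹(0.75) = 0.674, giving δ = 2.634.
(The Φ(−δ − z_{α/2}) term is vanishingly small for δ > 0 and is dropped in the standard sample-size formula.)
δ = d·√n ⇒ n = (δ/d)² = (2.634 / 0.44)² = 35.85.
Rounding up, n = 36.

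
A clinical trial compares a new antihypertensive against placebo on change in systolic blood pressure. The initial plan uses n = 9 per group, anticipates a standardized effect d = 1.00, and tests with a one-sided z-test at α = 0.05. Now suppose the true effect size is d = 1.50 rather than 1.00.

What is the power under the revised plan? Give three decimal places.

Power ≈ 0.938

With d = 1.50: δ = d·√(n/2) = 1.50 × √(9/2) = 3.1820. Critical value z_{0.05} = 1.645.
Revised power = Φ(δ − 1.645) = Φ(1.537) = 0.9379.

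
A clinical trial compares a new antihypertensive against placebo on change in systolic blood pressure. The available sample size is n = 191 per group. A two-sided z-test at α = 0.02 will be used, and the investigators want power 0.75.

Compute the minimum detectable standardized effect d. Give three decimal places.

Required noncentrality: δ = z_{0.01} + z_{0.25} = 2.326 + 0.674 = 3.001.
(The second rejection-region term Φ(−δ − z_{α/2}) is negligible and dropped.)
δ = d·√(n/2) ⇒ d = δ/√(n/2) = 3.001/√(191/2) = 0.3071.

d ≈ 0.307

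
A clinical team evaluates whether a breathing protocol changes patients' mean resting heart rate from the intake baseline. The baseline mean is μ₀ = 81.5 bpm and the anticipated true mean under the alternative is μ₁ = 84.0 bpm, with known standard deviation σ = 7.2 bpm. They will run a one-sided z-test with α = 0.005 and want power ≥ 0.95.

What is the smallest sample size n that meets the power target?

n = 148

Standardized effect: d = |μ₁ − μ₀| / σ = |84.0 − 81.5| / 7.2 = 0.3472
For power 0.95 need Φ(δ − z_{0.005}) = 0.95, so δ = z_{0.005} + z_{0.05} = 2.576 + 1.645 = 4.221.
δ = d·√n ⇒ n = (δ/d)² = (4.221 / 0.3472)² = 147.76.
Round up to the next whole unit.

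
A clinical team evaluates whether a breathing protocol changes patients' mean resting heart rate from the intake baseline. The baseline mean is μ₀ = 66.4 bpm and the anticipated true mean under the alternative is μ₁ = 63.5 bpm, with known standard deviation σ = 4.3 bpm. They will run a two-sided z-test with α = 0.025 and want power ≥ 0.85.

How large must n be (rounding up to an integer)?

Standardized effect: d = |μ₁ − μ₀| / σ = |63.5 − 66.4| / 4.3 = 0.6744
Set Φ(δ − 2.241) = 0.85; then δ − 2.241 = Φ⁻¹(0.85) = 1.036, giving δ = 3.278.
(For δ > 0 the lower-tail rejection region contributes negligibly to power, so the one-term inversion is standard.)
δ = d·√n ⇒ n = (δ/d)² = (3.278 / 0.6744)² = 23.62.
Round up to the next whole unit.

n = 24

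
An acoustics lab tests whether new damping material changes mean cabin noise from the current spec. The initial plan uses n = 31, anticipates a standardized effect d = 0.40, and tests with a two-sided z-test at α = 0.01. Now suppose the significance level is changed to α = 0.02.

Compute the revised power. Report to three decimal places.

Power ≈ 0.460

δ = d·√n = 0.40 × √31 = 2.2271 (unchanged). New critical value: z_{0.01} = 2.326.
Revised power = Φ(δ − 2.326) + Φ(−δ − 2.326) = Φ(-0.099) + Φ(-4.553) = 0.4605 + 0.0000 = 0.4605.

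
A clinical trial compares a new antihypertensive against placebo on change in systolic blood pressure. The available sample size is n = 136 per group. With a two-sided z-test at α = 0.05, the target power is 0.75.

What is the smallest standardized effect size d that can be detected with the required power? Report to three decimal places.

Need Φ(δ − 1.960) = 0.75, so δ = 1.960 + 0.674 = 2.634.
(Lower-tail contribution to power is negligible for δ > 0.)
δ = d·√(n/2) ⇒ d = δ/√(n/2) = 2.634/√(136/2) = 0.3195.

d ≈ 0.319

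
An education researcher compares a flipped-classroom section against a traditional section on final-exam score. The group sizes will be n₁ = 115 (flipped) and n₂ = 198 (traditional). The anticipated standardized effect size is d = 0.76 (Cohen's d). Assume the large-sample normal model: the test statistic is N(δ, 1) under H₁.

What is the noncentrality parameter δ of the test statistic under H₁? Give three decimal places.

The noncentrality parameter scales effect size by the design's sample-size factor: δ = d / √(1/n₁ + 1/n₂) = 0.76 / √(1/115 + 1/198) = 6.4822

δ ≈ 6.482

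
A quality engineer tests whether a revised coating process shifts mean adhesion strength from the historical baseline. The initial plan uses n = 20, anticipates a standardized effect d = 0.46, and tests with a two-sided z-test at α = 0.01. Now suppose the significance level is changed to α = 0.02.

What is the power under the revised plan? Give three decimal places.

Power ≈ 0.394

δ = d·√n = 0.46 × √20 = 2.0572 (unchanged). New critical value: z_{0.01} = 2.326.
Revised power = Φ(δ − 2.326) + Φ(−δ − 2.326) = Φ(-0.269) + Φ(-4.384) = 0.3939 + 0.0000 = 0.3939.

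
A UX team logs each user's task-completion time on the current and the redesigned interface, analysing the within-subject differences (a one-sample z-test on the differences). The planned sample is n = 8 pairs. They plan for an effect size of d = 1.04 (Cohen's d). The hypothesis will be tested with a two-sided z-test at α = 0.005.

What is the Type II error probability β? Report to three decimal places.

β ≈ 0.446

Noncentrality parameter: δ = d·√n = 1.04 × √8 = 2.9416
Critical value for a two-sided test at α = 0.005: z_{α/2} = 2.807.
Power = Φ(δ − 2.807) + Φ(−δ − 2.807) = Φ(0.135) + Φ(-5.749) = 0.5535 + 0.0000 = 0.5535.
Type II error: β = 1 − power = 1 − 0.5535 = 0.4465.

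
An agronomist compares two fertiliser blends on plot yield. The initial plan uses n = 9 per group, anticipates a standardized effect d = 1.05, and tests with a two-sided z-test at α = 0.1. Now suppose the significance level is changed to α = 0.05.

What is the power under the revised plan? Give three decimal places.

Power ≈ 0.605

δ = d·√(n/2) = 1.05 × √(9/2) = 2.2274 (unchanged). New critical value: z_{0.025} = 1.960.
Revised power = Φ(δ − 1.960) + Φ(−δ − 1.960) = Φ(0.267) + Φ(-4.187) = 0.6054 + 0.0000 = 0.6054.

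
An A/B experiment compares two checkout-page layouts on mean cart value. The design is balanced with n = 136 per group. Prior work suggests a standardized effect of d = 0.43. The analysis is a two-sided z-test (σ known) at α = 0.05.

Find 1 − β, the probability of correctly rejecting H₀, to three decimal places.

Power ≈ 0.944

Noncentrality parameter: δ = d·√(n/2) = 0.43 × √(136/2) = 3.5459
Critical value for a two-sided test at α = 0.05: z_{α/2} = 1.960.
Power = Φ(δ − 1.960) + Φ(−δ − 1.960) = Φ(1.586) + Φ(-5.506) = 0.9436 + 0.0000 = 0.9436.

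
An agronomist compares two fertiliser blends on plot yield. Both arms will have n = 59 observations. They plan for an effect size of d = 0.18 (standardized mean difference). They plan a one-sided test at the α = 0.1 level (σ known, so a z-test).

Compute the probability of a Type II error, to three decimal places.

β ≈ 0.619

Noncentrality parameter: δ = d·√(n/2) = 0.18 × √(59/2) = 0.9777
One-sided α = 0.1 → critical value z_{0.1} = 1.282.
Power = P(Z > 1.282 − δ) = Φ(-0.304) = 0.3806.
Type II error: β = 1 − power = 1 − 0.3806 = 0.6194.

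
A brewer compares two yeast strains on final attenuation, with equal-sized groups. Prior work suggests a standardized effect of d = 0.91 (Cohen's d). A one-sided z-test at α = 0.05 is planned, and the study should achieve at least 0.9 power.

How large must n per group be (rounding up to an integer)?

n = 21 per group

For power 0.9 need Φ(δ − z_{0.05}) = 0.9, so δ = z_{0.05} + z_{0.10} = 1.645 + 1.282 = 2.926.
δ = d·√(n/2) ⇒ n = 2(δ/d)² = 2 × (2.926 / 0.91)² = 20.68.
Round up to the next whole unit.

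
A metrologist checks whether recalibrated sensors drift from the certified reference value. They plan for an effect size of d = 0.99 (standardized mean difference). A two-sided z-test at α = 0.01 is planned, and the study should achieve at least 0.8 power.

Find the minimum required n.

n = 12

Set Φ(δ − 2.576) = 0.8; then δ − 2.576 = Φ⁻¹(0.8) = 0.842, giving δ = 3.417.
(The Φ(−δ − z_{α/2}) term is vanishingly small for δ > 0 and is dropped in the standard sample-size formula.)
δ = d·√n ⇒ n = (δ/d)² = (3.417 / 0.99)² = 11.92.
Round up to the next whole unit.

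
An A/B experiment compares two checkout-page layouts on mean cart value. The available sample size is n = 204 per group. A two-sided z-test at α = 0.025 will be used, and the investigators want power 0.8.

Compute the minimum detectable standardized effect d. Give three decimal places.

d ≈ 0.305

Required noncentrality: δ = z_{0.0125} + z_{0.20} = 2.241 + 0.842 = 3.083.
(The second rejection-region term Φ(−δ − z_{α/2}) is negligible and dropped.)
δ = d·√(n/2) ⇒ d = δ/√(n/2) = 3.083/√(204/2) = 0.3053.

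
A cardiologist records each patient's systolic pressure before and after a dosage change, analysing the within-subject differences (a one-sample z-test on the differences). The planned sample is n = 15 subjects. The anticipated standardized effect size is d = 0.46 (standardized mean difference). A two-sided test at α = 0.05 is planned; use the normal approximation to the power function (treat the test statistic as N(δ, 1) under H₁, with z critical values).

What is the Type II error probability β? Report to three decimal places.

Noncentrality parameter: δ = d·√n = 0.46 × √15 = 1.7816
Critical value for a two-sided test at α = 0.05: z_{α/2} = 1.960.
Power = Φ(δ − 1.960) + Φ(−δ − 1.960) = Φ(-0.178) + Φ(-3.742) = 0.4292 + 0.0001 = 0.4293.
Type II error: β = 1 − power = 1 − 0.4293 = 0.5707.

β ≈ 0.571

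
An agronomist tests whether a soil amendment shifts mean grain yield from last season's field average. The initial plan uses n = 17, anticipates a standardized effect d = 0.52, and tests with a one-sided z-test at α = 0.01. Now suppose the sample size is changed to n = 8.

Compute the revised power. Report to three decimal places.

Power ≈ 0.196

With n = 8: δ = d·√n = 0.52 × √8 = 1.4708. Critical value z_{0.01} = 2.326.
Revised power = Φ(δ − 2.326) = Φ(-0.856) = 0.1961.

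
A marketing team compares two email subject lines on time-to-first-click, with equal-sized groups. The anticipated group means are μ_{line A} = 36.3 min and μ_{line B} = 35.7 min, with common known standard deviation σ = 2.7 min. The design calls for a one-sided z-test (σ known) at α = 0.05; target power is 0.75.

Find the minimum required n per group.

n = 218 per group

Standardized effect: d = |μ_{line A} − μ_{line B}| / σ = |36.3 − 35.7| / 2.7 = 0.2222
Set Φ(δ − 1.645) = 0.75; then δ − 1.645 = Φ⁻¹(0.75) = 0.674, giving δ = 2.319.
δ = d·√(n/2) ⇒ n = 2(δ/d)² = 2 × (2.319 / 0.2222)² = 217.86.
Rounding up, n = 218 per group.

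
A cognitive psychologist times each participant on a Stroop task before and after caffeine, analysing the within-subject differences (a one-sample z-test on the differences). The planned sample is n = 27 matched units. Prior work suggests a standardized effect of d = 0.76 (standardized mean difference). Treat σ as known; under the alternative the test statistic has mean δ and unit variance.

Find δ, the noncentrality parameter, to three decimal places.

δ ≈ 3.949

δ = d·√n = 0.76 × √27 = 3.9491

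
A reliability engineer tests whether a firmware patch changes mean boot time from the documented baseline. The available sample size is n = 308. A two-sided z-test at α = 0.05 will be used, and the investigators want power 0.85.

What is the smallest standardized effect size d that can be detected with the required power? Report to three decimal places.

Need Φ(δ − 1.960) = 0.85, so δ = 1.960 + 1.036 = 2.996.
(The second rejection-region term Φ(−δ − z_{α/2}) is negligible and dropped.)
δ = d·√n ⇒ d = δ/√n = 2.996/√308 = 0.1707.

d ≈ 0.171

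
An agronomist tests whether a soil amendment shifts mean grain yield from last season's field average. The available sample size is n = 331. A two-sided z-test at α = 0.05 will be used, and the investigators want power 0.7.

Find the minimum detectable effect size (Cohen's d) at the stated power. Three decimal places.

Need Φ(δ − 1.960) = 0.7, so δ = 1.960 + 0.524 = 2.484.
(Lower-tail contribution to power is negligible for δ > 0.)
δ = d·√n ⇒ d = δ/√n = 2.484/√331 = 0.1366.

d ≈ 0.137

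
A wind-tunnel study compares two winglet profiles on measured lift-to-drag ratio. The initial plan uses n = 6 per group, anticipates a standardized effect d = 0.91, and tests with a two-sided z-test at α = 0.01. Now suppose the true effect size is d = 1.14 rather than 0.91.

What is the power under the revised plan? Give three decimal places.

Power ≈ 0.274

With d = 1.14: δ = d·√(n/2) = 1.14 × √(6/2) = 1.9745. Critical value z_{0.005} = 2.576.
Revised power = Φ(δ − 2.576) + Φ(−δ − 2.576) = Φ(-0.601) + Φ(-4.550) = 0.2738 + 0.0000 = 0.2738.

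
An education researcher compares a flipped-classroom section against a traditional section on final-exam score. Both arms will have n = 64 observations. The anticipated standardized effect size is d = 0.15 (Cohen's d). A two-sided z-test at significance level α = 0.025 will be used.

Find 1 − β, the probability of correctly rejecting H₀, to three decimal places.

Power ≈ 0.083

Noncentrality parameter: δ = d·√(n/2) = 0.15 × √(64/2) = 0.8485
Two-sided α = 0.025 → critical value z_{0.0125} = 2.241.
Power = Φ(δ − 2.241) + Φ(−δ − 2.241) = Φ(-1.393) + Φ(-3.090) = 0.0818 + 0.0010 = 0.0828.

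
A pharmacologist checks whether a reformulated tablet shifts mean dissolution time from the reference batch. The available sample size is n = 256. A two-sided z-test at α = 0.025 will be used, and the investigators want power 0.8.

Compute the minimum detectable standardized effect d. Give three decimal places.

d ≈ 0.193

Need Φ(δ − 2.241) = 0.8, so δ = 2.241 + 0.842 = 3.083.
(Lower-tail contribution to power is negligible for δ > 0.)
δ = d·√n ⇒ d = δ/√n = 3.083/√256 = 0.1927.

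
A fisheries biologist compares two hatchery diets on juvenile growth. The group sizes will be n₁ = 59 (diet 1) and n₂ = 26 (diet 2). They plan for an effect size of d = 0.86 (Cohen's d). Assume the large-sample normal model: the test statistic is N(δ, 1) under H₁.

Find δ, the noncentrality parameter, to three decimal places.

δ ≈ 3.653

The noncentrality parameter scales effect size by the design's sample-size factor: δ = d / √(1/n₁ + 1/n₂) = 0.86 / √(1/59 + 1/26) = 3.6534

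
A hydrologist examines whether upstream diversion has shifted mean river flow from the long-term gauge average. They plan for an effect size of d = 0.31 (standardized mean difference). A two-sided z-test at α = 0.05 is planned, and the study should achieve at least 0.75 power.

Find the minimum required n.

For power 0.75 need Φ(δ − z_{0.025}) = 0.75, so δ = z_{0.025} + z_{0.25} = 1.960 + 0.674 = 2.634.
(For δ > 0 the lower-tail rejection region contributes negligibly to power, so the one-term inversion is standard.)
δ = d·√n ⇒ n = (δ/d)² = (2.634 / 0.31)² = 72.22.
Rounding up, n = 73.

n = 73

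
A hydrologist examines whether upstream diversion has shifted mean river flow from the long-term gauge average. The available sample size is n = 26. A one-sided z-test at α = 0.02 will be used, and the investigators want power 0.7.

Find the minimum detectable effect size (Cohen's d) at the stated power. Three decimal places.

d ≈ 0.506

Need Φ(δ − 2.054) = 0.7, so δ = 2.054 + 0.524 = 2.578.
δ = d·√n ⇒ d = δ/√n = 2.578/√26 = 0.5056.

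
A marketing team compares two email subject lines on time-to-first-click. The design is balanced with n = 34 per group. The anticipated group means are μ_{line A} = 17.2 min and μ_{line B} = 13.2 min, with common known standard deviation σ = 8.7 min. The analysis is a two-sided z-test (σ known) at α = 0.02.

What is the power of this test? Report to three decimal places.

Standardized effect: d = |μ_{line A} − μ_{line B}| / σ = |17.2 − 13.2| / 8.7 = 0.4598
Noncentrality parameter: δ = d·√(n/2) = 0.4598 × √(34/2) = 1.8957
Critical value for a two-sided test at α = 0.02: z_{α/2} = 2.326.
Power = Φ(δ − 2.326) + Φ(−δ − 2.326) = Φ(-0.431) + Φ(-4.222) = 0.3334 + 0.0000 = 0.3334.

Power ≈ 0.333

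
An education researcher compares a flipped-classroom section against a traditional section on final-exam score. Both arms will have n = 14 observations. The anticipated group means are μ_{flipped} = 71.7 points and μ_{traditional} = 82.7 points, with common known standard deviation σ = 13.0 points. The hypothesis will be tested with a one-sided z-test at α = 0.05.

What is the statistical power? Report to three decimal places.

Standardized effect: d = |μ_{flipped} − μ_{traditional}| / σ = |71.7 − 82.7| / 13.0 = 0.8462
Noncentrality parameter: δ = d·√(n/2) = 0.8462 × √(14/2) = 2.2387
Critical value for a one-sided test at α = 0.05: z_α = 1.645.
Power = Φ(δ − 1.645) = Φ(0.594) = 0.7237.

Power ≈ 0.724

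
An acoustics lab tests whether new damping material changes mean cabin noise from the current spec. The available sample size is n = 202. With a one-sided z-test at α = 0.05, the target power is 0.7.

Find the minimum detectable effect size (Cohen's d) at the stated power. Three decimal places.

d ≈ 0.153

Need Φ(δ − 1.645) = 0.7, so δ = 1.645 + 0.524 = 2.169.
δ = d·√n ⇒ d = δ/√n = 2.169/√202 = 0.1526.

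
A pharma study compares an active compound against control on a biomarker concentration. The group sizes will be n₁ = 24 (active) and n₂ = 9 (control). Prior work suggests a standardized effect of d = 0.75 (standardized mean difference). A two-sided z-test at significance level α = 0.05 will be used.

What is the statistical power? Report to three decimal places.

Power ≈ 0.484

Noncentrality parameter: δ = d / √(1/n₁ + 1/n₂) = 0.75 / √(1/24 + 1/9) = 1.9188
Two-sided α = 0.05 → critical value z_{0.025} = 1.960.
Power = Φ(δ − 1.960) + Φ(−δ − 1.960) = Φ(-0.041) + Φ(-3.879) = 0.4836 + 0.0001 = 0.4836.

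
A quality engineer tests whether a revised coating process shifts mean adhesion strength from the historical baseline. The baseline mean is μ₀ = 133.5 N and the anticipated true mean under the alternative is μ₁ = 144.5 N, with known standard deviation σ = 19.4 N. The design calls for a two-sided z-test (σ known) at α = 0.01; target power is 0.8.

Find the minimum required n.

Standardized effect: d = |μ₁ − μ₀| / σ = |144.5 − 133.5| / 19.4 = 0.5670
For power 0.8 need Φ(δ − z_{0.005}) = 0.8, so δ = z_{0.005} + z_{0.20} = 2.576 + 0.842 = 3.417.
(For δ > 0 the lower-tail rejection region contributes negligibly to power, so the one-term inversion is standard.)
δ = d·√n ⇒ n = (δ/d)² = (3.417 / 0.5670)² = 36.33.
Round up to the next whole unit.

n = 37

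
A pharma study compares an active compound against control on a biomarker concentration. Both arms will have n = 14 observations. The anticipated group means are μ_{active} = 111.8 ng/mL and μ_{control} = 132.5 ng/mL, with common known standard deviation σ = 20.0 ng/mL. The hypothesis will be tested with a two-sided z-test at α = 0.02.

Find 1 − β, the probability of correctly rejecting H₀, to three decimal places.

Power ≈ 0.660

Standardized effect: d = |μ_{active} − μ_{control}| / σ = |111.8 − 132.5| / 20.0 = 1.0350
Noncentrality parameter: δ = d·√(n/2) = 1.0350 × √(14/2) = 2.7384
Two-sided α = 0.02 → critical value z_{0.01} = 2.326.
Power = Φ(δ − 2.326) + Φ(−δ − 2.326) = Φ(0.412) + Φ(-5.065) = 0.6598 + 0.0000 = 0.6598.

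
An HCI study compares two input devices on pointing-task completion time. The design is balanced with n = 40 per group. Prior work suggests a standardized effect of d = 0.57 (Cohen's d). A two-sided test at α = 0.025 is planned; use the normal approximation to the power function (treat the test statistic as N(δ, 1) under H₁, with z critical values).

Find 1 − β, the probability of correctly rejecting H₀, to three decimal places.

Power ≈ 0.621

Noncentrality parameter: δ = d·√(n/2) = 0.57 × √(40/2) = 2.5491
Two-sided α = 0.025 → critical value z_{0.0125} = 2.241.
Power = Φ(δ − 2.241) + Φ(−δ − 2.241) = Φ(0.308) + Φ(-4.791) = 0.6209 + 0.0000 = 0.6209.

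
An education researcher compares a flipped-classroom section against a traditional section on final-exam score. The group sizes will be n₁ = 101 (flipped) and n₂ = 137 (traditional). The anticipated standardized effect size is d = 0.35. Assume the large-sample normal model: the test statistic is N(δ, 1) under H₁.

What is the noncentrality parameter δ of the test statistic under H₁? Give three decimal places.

δ ≈ 2.669

δ = d / √(1/n₁ + 1/n₂) = 0.35 / √(1/101 + 1/137) = 2.6687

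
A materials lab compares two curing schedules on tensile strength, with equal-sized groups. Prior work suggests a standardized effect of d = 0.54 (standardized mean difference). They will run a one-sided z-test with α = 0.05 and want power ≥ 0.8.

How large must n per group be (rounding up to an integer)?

For power 0.8 need Φ(δ − z_{0.05}) = 0.8, so δ = z_{0.05} + z_{0.20} = 1.645 + 0.842 = 2.486.
δ = d·√(n/2) ⇒ n = 2(δ/d)² = 2 × (2.486 / 0.54)² = 42.40.
Rounding up, n = 43 per group.

n = 43 per group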